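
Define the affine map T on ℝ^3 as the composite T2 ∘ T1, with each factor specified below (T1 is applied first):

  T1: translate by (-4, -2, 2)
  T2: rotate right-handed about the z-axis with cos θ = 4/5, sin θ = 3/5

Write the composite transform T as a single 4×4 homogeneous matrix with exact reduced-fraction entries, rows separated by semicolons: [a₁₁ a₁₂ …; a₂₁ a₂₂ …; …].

T = [4/5 -3/5 0 -2; 3/5 4/5 0 -4; 0 0 1 2; 0 0 0 1]

T1 = [1 0 0 -4; 0 1 0 -2; 0 0 1 2; 0 0 0 1]
T2·T1 = [4/5 -3/5 0 -2; 3/5 4/5 0 -4; 0 0 1 2; 0 0 0 1]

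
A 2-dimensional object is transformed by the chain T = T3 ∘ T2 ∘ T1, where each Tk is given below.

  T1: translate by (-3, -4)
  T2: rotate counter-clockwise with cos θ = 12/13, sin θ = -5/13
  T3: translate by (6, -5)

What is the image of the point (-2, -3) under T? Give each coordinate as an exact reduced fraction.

T(p) = (-17/13, -124/13)

T1 translate by (-3, -4): (-2, -3) → (-5, -7)
T2 rotate counter-clockwise with cos θ = 12/13, sin θ = -5/13: (-5, -7) → (-95/13, -59/13)
T3 translate by (6, -5): (-95/13, -59/13) → (-17/13, -124/13)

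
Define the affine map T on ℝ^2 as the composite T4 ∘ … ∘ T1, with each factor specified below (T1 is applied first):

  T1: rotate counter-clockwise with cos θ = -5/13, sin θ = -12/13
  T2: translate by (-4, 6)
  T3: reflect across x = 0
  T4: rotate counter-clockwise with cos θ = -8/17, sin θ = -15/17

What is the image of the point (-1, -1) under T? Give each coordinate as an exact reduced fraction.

T(p) = (953/221, -1645/221)

T1 rotate counter-clockwise with cos θ = -5/13, sin θ = -12/13: (-1, -1) → (-7/13, 17/13)
T2 translate by (-4, 6): (-7/13, 17/13) → (-59/13, 95/13)
T3 reflect across x = 0: (-59/13, 95/13) → (59/13, 95/13)
T4 rotate counter-clockwise with cos θ = -8/17, sin θ = -15/17: (59/13, 95/13) → (953/221, -1645/221)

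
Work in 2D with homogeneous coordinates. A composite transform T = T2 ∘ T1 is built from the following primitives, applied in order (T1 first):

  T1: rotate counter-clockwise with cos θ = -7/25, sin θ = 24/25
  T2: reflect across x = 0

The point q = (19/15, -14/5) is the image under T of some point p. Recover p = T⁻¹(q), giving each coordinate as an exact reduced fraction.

T1 = [-7/25 -24/25 0; 24/25 -7/25 0; 0 0 1]
T2·T1 = [7/25 24/25 0; 24/25 -7/25 0; 0 0 1]
det M = -1; M⁻¹ = [7/25 24/25 0; 24/25 -7/25 0; 0 0 1]
M⁻¹ · (19/15, -14/5)ᵀ = (-7/3, 2)ᵀ

p = (-7/3, 2)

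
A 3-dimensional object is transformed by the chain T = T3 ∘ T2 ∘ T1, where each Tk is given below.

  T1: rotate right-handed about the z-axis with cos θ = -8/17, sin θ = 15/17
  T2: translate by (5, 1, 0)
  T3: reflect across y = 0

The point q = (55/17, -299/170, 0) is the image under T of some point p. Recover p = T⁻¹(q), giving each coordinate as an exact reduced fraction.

T1 = [-8/17 -15/17 0 0; 15/17 -8/17 0 0; 0 0 1 0; 0 0 0 1]
T2·T1 = [-8/17 -15/17 0 5; 15/17 -8/17 0 1; 0 0 1 0; 0 0 0 1]
T3·…·T1 = [-8/17 -15/17 0 5; -15/17 8/17 0 -1; 0 0 1 0; 0 0 0 1]
det M = -1; M⁻¹ = [-8/17 -15/17 0 25/17; -15/17 8/17 0 83/17; 0 0 1 0; 0 0 0 1]
M⁻¹ · (55/17, -299/170, 0)ᵀ = (3/2, 6/5, 0)ᵀ

p = (3/2, 6/5, 0)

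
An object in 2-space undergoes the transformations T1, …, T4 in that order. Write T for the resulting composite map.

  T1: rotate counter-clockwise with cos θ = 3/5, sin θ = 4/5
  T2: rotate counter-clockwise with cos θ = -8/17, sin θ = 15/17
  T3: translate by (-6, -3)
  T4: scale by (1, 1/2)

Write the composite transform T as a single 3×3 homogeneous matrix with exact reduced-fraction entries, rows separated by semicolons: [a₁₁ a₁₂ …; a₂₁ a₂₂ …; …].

T = [-84/85 -13/85 -6; 13/170 -42/85 -3/2; 0 0 1]

T1 = [3/5 -4/5 0; 4/5 3/5 0; 0 0 1]
T2·T1 = [-84/85 -13/85 0; 13/85 -84/85 0; 0 0 1]
T3·…·T1 = [-84/85 -13/85 -6; 13/85 -84/85 -3; 0 0 1]
T4·…·T1 = [-84/85 -13/85 -6; 13/170 -42/85 -3/2; 0 0 1]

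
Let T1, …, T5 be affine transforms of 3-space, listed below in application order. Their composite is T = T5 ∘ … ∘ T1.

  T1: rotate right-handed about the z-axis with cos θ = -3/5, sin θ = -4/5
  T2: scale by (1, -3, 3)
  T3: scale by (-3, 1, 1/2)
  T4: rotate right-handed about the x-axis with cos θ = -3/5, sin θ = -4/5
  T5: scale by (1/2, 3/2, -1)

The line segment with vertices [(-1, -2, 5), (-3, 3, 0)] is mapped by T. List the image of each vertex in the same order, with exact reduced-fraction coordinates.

image vertices: (3/2, 72/5, -3/10), (-63/10, 81/50, -36/25)

T1 rotate right-handed about the z-axis with cos θ = -3/5, sin θ = -4/5: (-1, -2, 5) → (-1, 2, 5); (-3, 3, 0) → (21/5, 3/5, 0)
T2 scale by (1, -3, 3): (-1, 2, 5) → (-1, -6, 15); (21/5, 3/5, 0) → (21/5, -9/5, 0)
T3 scale by (-3, 1, 1/2): (-1, -6, 15) → (3, -6, 15/2); (21/5, -9/5, 0) → (-63/5, -9/5, 0)
T4 rotate right-handed about the x-axis with cos θ = -3/5, sin θ = -4/5: (3, -6, 15/2) → (3, 48/5, 3/10); (-63/5, -9/5, 0) → (-63/5, 27/25, 36/25)
T5 scale by (1/2, 3/2, -1): (3, 48/5, 3/10) → (3/2, 72/5, -3/10); (-63/5, 27/25, 36/25) → (-63/10, 81/50, -36/25)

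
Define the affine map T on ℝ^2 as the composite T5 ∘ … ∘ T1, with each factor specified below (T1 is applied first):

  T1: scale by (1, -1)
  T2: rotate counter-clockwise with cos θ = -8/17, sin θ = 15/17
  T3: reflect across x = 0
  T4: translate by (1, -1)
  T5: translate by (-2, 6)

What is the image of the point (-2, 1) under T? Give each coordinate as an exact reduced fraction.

T(p) = (-48/17, 63/17)

T1 scale by (1, -1): (-2, 1) → (-2, -1)
T2 rotate counter-clockwise with cos θ = -8/17, sin θ = 15/17: (-2, -1) → (31/17, -22/17)
T3 reflect across x = 0: (31/17, -22/17) → (-31/17, -22/17)
T4 translate by (1, -1): (-31/17, -22/17) → (-14/17, -39/17)
T5 translate by (-2, 6): (-14/17, -39/17) → (-48/17, 63/17)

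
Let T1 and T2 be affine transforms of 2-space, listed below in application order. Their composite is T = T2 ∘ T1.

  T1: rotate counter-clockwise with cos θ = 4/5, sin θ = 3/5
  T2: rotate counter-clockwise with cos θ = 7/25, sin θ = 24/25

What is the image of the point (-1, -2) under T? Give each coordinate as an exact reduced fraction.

T(p) = (278/125, -29/125)

T1 rotate counter-clockwise with cos θ = 4/5, sin θ = 3/5: (-1, -2) → (2/5, -11/5)
T2 rotate counter-clockwise with cos θ = 7/25, sin θ = 24/25: (2/5, -11/5) → (278/125, -29/125)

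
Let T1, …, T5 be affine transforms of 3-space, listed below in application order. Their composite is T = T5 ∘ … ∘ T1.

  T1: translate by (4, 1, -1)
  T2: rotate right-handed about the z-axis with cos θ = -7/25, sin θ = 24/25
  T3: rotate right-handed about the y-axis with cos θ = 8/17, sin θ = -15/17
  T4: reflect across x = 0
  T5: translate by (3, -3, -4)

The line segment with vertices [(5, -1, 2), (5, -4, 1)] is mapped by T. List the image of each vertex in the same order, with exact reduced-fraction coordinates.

T1 translate by (4, 1, -1): (5, -1, 2) → (9, 0, 1); (5, -4, 1) → (9, -3, 0)
T2 rotate right-handed about the z-axis with cos θ = -7/25, sin θ = 24/25: (9, 0, 1) → (-63/25, 216/25, 1); (9, -3, 0) → (9/25, 237/25, 0)
T3 rotate right-handed about the y-axis with cos θ = 8/17, sin θ = -15/17: (-63/25, 216/25, 1) → (-879/425, 216/25, -149/85); (9/25, 237/25, 0) → (72/425, 237/25, 27/85)
T4 reflect across x = 0: (-879/425, 216/25, -149/85) → (879/425, 216/25, -149/85); (72/425, 237/25, 27/85) → (-72/425, 237/25, 27/85)
T5 translate by (3, -3, -4): (879/425, 216/25, -149/85) → (2154/425, 141/25, -489/85); (-72/425, 237/25, 27/85) → (1203/425, 162/25, -313/85)

image vertices: (2154/425, 141/25, -489/85), (1203/425, 162/25, -313/85)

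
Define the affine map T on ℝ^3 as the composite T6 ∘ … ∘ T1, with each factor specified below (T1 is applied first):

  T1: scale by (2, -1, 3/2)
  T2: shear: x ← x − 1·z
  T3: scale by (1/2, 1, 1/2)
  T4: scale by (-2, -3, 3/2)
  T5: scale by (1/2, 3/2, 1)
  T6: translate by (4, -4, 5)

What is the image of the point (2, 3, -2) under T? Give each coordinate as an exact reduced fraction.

T1 scale by (2, -1, 3/2): (2, 3, -2) → (4, -3, -3)
T2 shear: x ← x − 1·z: (4, -3, -3) → (7, -3, -3)
T3 scale by (1/2, 1, 1/2): (7, -3, -3) → (7/2, -3, -3/2)
T4 scale by (-2, -3, 3/2): (7/2, -3, -3/2) → (-7, 9, -9/4)
T5 scale by (1/2, 3/2, 1): (-7, 9, -9/4) → (-7/2, 27/2, -9/4)
T6 translate by (4, -4, 5): (-7/2, 27/2, -9/4) → (1/2, 19/2, 11/4)

T(p) = (1/2, 19/2, 11/4)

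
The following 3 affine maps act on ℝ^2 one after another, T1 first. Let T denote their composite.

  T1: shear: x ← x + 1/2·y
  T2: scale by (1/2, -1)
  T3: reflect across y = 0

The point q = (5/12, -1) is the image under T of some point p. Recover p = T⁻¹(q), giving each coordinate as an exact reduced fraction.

p = (4/3, -1)

T1 = [1 1/2 0; 0 1 0; 0 0 1]
T2·T1 = [1/2 1/4 0; 0 -1 0; 0 0 1]
T3·…·T1 = [1/2 1/4 0; 0 1 0; 0 0 1]
det M = 1/2; M⁻¹ = [2 -1/2 0; 0 1 0; 0 0 1]
M⁻¹ · (5/12, -1)ᵀ = (4/3, -1)ᵀ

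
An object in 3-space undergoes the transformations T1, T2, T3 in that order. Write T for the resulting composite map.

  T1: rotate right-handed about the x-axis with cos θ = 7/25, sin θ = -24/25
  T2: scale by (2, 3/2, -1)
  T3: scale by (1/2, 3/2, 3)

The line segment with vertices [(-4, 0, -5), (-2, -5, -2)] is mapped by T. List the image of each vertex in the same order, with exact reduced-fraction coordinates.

T1 rotate right-handed about the x-axis with cos θ = 7/25, sin θ = -24/25: (-4, 0, -5) → (-4, -24/5, -7/5); (-2, -5, -2) → (-2, -83/25, 106/25)
T2 scale by (2, 3/2, -1): (-4, -24/5, -7/5) → (-8, -36/5, 7/5); (-2, -83/25, 106/25) → (-4, -249/50, -106/25)
T3 scale by (1/2, 3/2, 3): (-8, -36/5, 7/5) → (-4, -54/5, 21/5); (-4, -249/50, -106/25) → (-2, -747/100, -318/25)

image vertices: (-4, -54/5, 21/5), (-2, -747/100, -318/25)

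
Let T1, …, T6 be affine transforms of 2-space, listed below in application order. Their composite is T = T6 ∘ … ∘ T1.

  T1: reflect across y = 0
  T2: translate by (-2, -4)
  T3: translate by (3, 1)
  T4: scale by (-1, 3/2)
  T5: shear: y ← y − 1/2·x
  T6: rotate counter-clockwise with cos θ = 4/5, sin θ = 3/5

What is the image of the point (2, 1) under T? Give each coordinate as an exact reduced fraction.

T1 reflect across y = 0: (2, 1) → (2, -1)
T2 translate by (-2, -4): (2, -1) → (0, -5)
T3 translate by (3, 1): (0, -5) → (3, -4)
T4 scale by (-1, 3/2): (3, -4) → (-3, -6)
T5 shear: y ← y − 1/2·x: (-3, -6) → (-3, -9/2)
T6 rotate counter-clockwise with cos θ = 4/5, sin θ = 3/5: (-3, -9/2) → (3/10, -27/5)

T(p) = (3/10, -27/5)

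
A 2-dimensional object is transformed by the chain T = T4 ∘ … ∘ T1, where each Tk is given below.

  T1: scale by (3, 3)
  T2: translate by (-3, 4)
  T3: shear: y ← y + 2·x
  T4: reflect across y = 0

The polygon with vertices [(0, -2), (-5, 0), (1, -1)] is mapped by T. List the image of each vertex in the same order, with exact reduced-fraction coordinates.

image vertices: (-3, 8), (-18, 32), (0, -1)

T1 scale by (3, 3): (0, -2) → (0, -6); (-5, 0) → (-15, 0); (1, -1) → (3, -3)
T2 translate by (-3, 4): (0, -6) → (-3, -2); (-15, 0) → (-18, 4); (3, -3) → (0, 1)
T3 shear: y ← y + 2·x: (-3, -2) → (-3, -8); (-18, 4) → (-18, -32); (0, 1) → (0, 1)
T4 reflect across y = 0: (-3, -8) → (-3, 8); (-18, -32) → (-18, 32); (0, 1) → (0, -1)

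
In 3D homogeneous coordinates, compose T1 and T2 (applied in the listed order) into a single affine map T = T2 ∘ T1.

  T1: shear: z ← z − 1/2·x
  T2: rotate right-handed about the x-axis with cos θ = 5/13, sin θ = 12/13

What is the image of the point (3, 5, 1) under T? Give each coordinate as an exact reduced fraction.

T1 shear: z ← z − 1/2·x: (3, 5, 1) → (3, 5, -1/2)
T2 rotate right-handed about the x-axis with cos θ = 5/13, sin θ = 12/13: (3, 5, -1/2) → (3, 31/13, 115/26)

T(p) = (3, 31/13, 115/26)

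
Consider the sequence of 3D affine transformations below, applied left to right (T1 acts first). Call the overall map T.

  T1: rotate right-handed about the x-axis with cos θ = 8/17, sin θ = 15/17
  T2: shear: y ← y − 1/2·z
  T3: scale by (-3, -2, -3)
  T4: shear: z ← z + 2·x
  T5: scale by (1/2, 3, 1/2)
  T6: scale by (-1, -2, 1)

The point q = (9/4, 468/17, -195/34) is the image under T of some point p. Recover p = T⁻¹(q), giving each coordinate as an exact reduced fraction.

p = (3/2, 2, -2)

T1 = [1 0 0 0; 0 8/17 -15/17 0; 0 15/17 8/17 0; 0 0 0 1]
T2·T1 = [1 0 0 0; 0 1/34 -19/17 0; 0 15/17 8/17 0; 0 0 0 1]
T3·…·T1 = [-3 0 0 0; 0 -1/17 38/17 0; 0 -45/17 -24/17 0; 0 0 0 1]
T4·…·T1 = [-3 0 0 0; 0 -1/17 38/17 0; -6 -45/17 -24/17 0; 0 0 0 1]
T5·…·T1 = [-3/2 0 0 0; 0 -3/17 114/17 0; -3 -45/34 -12/17 0; 0 0 0 1]
T6·…·T1 = [3/2 0 0 0; 0 6/17 -228/17 0; -3 -45/34 -12/17 0; 0 0 0 1]
det M = -27; M⁻¹ = [2/3 0 0 0; -76/51 2/51 -38/51 0; -2/51 -5/68 -1/51 0; 0 0 0 1]
M⁻¹ · (9/4, 468/17, -195/34)ᵀ = (3/2, 2, -2)ᵀ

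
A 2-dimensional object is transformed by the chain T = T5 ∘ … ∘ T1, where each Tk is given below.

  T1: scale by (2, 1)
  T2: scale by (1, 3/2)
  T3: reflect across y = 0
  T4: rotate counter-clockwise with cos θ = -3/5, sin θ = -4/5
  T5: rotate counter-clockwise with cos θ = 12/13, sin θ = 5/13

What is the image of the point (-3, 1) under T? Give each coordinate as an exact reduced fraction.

T1 scale by (2, 1): (-3, 1) → (-6, 1)
T2 scale by (1, 3/2): (-6, 1) → (-6, 3/2)
T3 reflect across y = 0: (-6, 3/2) → (-6, -3/2)
T4 rotate counter-clockwise with cos θ = -3/5, sin θ = -4/5: (-6, -3/2) → (12/5, 57/10)
T5 rotate counter-clockwise with cos θ = 12/13, sin θ = 5/13: (12/5, 57/10) → (3/130, 402/65)

T(p) = (3/130, 402/65)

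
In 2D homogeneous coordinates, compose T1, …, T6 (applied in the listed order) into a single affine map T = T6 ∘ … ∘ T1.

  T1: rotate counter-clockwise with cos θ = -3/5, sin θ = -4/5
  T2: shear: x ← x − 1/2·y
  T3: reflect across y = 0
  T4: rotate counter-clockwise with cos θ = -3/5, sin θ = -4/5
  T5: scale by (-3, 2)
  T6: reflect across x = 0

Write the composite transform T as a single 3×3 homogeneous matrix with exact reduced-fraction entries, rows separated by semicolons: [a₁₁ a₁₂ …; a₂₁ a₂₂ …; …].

T1 = [-3/5 4/5 0; -4/5 -3/5 0; 0 0 1]
T2·T1 = [-1/5 11/10 0; -4/5 -3/5 0; 0 0 1]
T3·…·T1 = [-1/5 11/10 0; 4/5 3/5 0; 0 0 1]
T4·…·T1 = [19/25 -9/50 0; -8/25 -31/25 0; 0 0 1]
T5·…·T1 = [-57/25 27/50 0; -16/25 -62/25 0; 0 0 1]
T6·…·T1 = [57/25 -27/50 0; -16/25 -62/25 0; 0 0 1]

T = [57/25 -27/50 0; -16/25 -62/25 0; 0 0 1]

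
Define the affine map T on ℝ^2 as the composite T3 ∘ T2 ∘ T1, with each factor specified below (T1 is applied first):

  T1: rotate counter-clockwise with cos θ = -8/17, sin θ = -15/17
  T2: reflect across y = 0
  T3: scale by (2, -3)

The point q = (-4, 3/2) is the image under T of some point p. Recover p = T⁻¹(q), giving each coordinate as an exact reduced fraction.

p = (1/2, -2)

T1 = [-8/17 15/17 0; -15/17 -8/17 0; 0 0 1]
T2·T1 = [-8/17 15/17 0; 15/17 8/17 0; 0 0 1]
T3·…·T1 = [-16/17 30/17 0; -45/17 -24/17 0; 0 0 1]
det M = 6; M⁻¹ = [-4/17 -5/17 0; 15/34 -8/51 0; 0 0 1]
M⁻¹ · (-4, 3/2)ᵀ = (1/2, -2)ᵀ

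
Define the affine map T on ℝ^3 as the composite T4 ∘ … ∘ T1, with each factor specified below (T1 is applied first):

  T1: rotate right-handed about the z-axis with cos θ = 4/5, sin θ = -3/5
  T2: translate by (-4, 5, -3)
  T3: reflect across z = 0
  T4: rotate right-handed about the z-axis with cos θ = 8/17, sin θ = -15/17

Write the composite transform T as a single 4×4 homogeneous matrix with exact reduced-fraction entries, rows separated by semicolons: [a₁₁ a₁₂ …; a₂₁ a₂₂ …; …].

T1 = [4/5 3/5 0 0; -3/5 4/5 0 0; 0 0 1 0; 0 0 0 1]
T2·T1 = [4/5 3/5 0 -4; -3/5 4/5 0 5; 0 0 1 -3; 0 0 0 1]
T3·…·T1 = [4/5 3/5 0 -4; -3/5 4/5 0 5; 0 0 -1 3; 0 0 0 1]
T4·…·T1 = [-13/85 84/85 0 43/17; -84/85 -13/85 0 100/17; 0 0 -1 3; 0 0 0 1]

T = [-13/85 84/85 0 43/17; -84/85 -13/85 0 100/17; 0 0 -1 3; 0 0 0 1]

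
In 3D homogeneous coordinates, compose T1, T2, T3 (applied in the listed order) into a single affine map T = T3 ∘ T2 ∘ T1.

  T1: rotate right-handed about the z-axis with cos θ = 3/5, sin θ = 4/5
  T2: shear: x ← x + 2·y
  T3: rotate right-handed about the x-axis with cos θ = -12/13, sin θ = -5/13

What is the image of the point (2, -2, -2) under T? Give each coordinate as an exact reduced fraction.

T1 rotate right-handed about the z-axis with cos θ = 3/5, sin θ = 4/5: (2, -2, -2) → (14/5, 2/5, -2)
T2 shear: x ← x + 2·y: (14/5, 2/5, -2) → (18/5, 2/5, -2)
T3 rotate right-handed about the x-axis with cos θ = -12/13, sin θ = -5/13: (18/5, 2/5, -2) → (18/5, -74/65, 22/13)

T(p) = (18/5, -74/65, 22/13)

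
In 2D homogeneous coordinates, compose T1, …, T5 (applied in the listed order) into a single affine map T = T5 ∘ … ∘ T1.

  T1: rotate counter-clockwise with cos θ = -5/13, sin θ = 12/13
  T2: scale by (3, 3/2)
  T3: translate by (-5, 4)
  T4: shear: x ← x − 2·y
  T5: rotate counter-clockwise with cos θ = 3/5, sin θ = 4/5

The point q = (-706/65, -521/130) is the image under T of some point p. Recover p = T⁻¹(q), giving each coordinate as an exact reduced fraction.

p = (2/5, -3)

T1 = [-5/13 -12/13 0; 12/13 -5/13 0; 0 0 1]
T2·T1 = [-15/13 -36/13 0; 18/13 -15/26 0; 0 0 1]
T3·…·T1 = [-15/13 -36/13 -5; 18/13 -15/26 4; 0 0 1]
T4·…·T1 = [-51/13 -21/13 -13; 18/13 -15/26 4; 0 0 1]
T5·…·T1 = [-45/13 -33/65 -11; -30/13 -213/130 -8; 0 0 1]
det M = 9/2; M⁻¹ = [-71/195 22/195 -121/39; 20/39 -10/13 -20/39; 0 0 1]
M⁻¹ · (-706/65, -521/130)ᵀ = (2/5, -3)ᵀ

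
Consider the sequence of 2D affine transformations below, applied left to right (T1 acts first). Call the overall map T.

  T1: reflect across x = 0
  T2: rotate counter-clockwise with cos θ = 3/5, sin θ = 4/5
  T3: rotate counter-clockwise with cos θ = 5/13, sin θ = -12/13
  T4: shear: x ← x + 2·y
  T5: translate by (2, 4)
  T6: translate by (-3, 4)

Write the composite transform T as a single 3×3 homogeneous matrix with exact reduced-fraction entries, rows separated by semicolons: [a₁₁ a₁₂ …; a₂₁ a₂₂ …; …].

T = [-31/65 142/65 -1; 16/65 63/65 8; 0 0 1]

T1 = [-1 0 0; 0 1 0; 0 0 1]
T2·T1 = [-3/5 -4/5 0; -4/5 3/5 0; 0 0 1]
T3·…·T1 = [-63/65 16/65 0; 16/65 63/65 0; 0 0 1]
T4·…·T1 = [-31/65 142/65 0; 16/65 63/65 0; 0 0 1]
T5·…·T1 = [-31/65 142/65 2; 16/65 63/65 4; 0 0 1]
T6·…·T1 = [-31/65 142/65 -1; 16/65 63/65 8; 0 0 1]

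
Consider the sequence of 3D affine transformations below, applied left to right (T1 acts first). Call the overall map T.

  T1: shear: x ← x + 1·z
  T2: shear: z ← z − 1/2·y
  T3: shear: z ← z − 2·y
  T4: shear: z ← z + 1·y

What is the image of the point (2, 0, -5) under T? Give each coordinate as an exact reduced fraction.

T1 shear: x ← x + 1·z: (2, 0, -5) → (-3, 0, -5)
T2 shear: z ← z − 1/2·y: (-3, 0, -5) → (-3, 0, -5)
T3 shear: z ← z − 2·y: (-3, 0, -5) → (-3, 0, -5)
T4 shear: z ← z + 1·y: (-3, 0, -5) → (-3, 0, -5)

T(p) = (-3, 0, -5)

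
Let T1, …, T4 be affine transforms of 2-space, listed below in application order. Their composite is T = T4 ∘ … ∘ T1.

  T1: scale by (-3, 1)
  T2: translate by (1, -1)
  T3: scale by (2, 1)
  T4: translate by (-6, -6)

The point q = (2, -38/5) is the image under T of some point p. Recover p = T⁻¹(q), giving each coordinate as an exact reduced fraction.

T1 = [-3 0 0; 0 1 0; 0 0 1]
T2·T1 = [-3 0 1; 0 1 -1; 0 0 1]
T3·…·T1 = [-6 0 2; 0 1 -1; 0 0 1]
T4·…·T1 = [-6 0 -4; 0 1 -7; 0 0 1]
det M = -6; M⁻¹ = [-1/6 0 -2/3; 0 1 7; 0 0 1]
M⁻¹ · (2, -38/5)ᵀ = (-1, -3/5)ᵀ

p = (-1, -3/5)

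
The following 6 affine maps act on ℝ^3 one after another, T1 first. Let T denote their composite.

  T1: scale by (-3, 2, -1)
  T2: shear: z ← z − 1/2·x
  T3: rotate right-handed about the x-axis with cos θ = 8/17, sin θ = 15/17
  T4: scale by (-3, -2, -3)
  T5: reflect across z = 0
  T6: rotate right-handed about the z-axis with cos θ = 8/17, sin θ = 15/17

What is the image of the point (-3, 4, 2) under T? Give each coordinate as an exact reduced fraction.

T1 scale by (-3, 2, -1): (-3, 4, 2) → (9, 8, -2)
T2 shear: z ← z − 1/2·x: (9, 8, -2) → (9, 8, -13/2)
T3 rotate right-handed about the x-axis with cos θ = 8/17, sin θ = 15/17: (9, 8, -13/2) → (9, 19/2, 4)
T4 scale by (-3, -2, -3): (9, 19/2, 4) → (-27, -19, -12)
T5 reflect across z = 0: (-27, -19, -12) → (-27, -19, 12)
T6 rotate right-handed about the z-axis with cos θ = 8/17, sin θ = 15/17: (-27, -19, 12) → (69/17, -557/17, 12)

T(p) = (69/17, -557/17, 12)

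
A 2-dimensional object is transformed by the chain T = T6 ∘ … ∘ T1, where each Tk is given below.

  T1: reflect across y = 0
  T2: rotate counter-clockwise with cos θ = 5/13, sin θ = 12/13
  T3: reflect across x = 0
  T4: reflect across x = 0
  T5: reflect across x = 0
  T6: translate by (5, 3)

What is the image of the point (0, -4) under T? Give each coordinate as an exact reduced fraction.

T1 reflect across y = 0: (0, -4) → (0, 4)
T2 rotate counter-clockwise with cos θ = 5/13, sin θ = 12/13: (0, 4) → (-48/13, 20/13)
T3 reflect across x = 0: (-48/13, 20/13) → (48/13, 20/13)
T4 reflect across x = 0: (48/13, 20/13) → (-48/13, 20/13)
T5 reflect across x = 0: (-48/13, 20/13) → (48/13, 20/13)
T6 translate by (5, 3): (48/13, 20/13) → (113/13, 59/13)

T(p) = (113/13, 59/13)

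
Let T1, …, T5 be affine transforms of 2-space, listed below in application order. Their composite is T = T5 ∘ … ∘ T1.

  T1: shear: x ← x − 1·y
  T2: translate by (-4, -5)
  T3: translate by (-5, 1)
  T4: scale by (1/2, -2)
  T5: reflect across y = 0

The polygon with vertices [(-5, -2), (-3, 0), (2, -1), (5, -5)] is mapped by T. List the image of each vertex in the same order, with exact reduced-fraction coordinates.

T1 shear: x ← x − 1·y: (-5, -2) → (-3, -2); (-3, 0) → (-3, 0); (2, -1) → (3, -1); (5, -5) → (10, -5)
T2 translate by (-4, -5): (-3, -2) → (-7, -7); (-3, 0) → (-7, -5); (3, -1) → (-1, -6); (10, -5) → (6, -10)
T3 translate by (-5, 1): (-7, -7) → (-12, -6); (-7, -5) → (-12, -4); (-1, -6) → (-6, -5); (6, -10) → (1, -9)
T4 scale by (1/2, -2): (-12, -6) → (-6, 12); (-12, -4) → (-6, 8); (-6, -5) → (-3, 10); (1, -9) → (1/2, 18)
T5 reflect across y = 0: (-6, 12) → (-6, -12); (-6, 8) → (-6, -8); (-3, 10) → (-3, -10); (1/2, 18) → (1/2, -18)

image vertices: (-6, -12), (-6, -8), (-3, -10), (1/2, -18)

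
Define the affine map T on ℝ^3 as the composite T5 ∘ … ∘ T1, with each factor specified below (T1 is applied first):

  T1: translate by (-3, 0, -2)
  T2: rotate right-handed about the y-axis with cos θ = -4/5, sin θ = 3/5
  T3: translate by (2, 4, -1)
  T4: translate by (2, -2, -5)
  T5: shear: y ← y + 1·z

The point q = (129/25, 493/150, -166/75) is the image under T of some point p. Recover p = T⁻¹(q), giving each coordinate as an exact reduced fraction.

T1 = [1 0 0 -3; 0 1 0 0; 0 0 1 -2; 0 0 0 1]
T2·T1 = [-4/5 0 3/5 6/5; 0 1 0 0; -3/5 0 -4/5 17/5; 0 0 0 1]
T3·…·T1 = [-4/5 0 3/5 16/5; 0 1 0 4; -3/5 0 -4/5 12/5; 0 0 0 1]
T4·…·T1 = [-4/5 0 3/5 26/5; 0 1 0 2; -3/5 0 -4/5 -13/5; 0 0 0 1]
T5·…·T1 = [-4/5 0 3/5 26/5; -3/5 1 -4/5 -3/5; -3/5 0 -4/5 -13/5; 0 0 0 1]
det M = 1; M⁻¹ = [-4/5 0 -3/5 13/5; 0 1 -1 -2; 3/5 0 -4/5 -26/5; 0 0 0 1]
M⁻¹ · (129/25, 493/150, -166/75)ᵀ = (-1/5, 7/2, -1/3)ᵀ

p = (-1/5, 7/2, -1/3)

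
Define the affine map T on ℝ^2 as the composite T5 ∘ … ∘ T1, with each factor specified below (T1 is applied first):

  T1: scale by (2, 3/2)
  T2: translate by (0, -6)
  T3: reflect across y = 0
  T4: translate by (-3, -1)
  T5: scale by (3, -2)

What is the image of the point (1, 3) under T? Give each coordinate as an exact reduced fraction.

T1 scale by (2, 3/2): (1, 3) → (2, 9/2)
T2 translate by (0, -6): (2, 9/2) → (2, -3/2)
T3 reflect across y = 0: (2, -3/2) → (2, 3/2)
T4 translate by (-3, -1): (2, 3/2) → (-1, 1/2)
T5 scale by (3, -2): (-1, 1/2) → (-3, -1)

T(p) = (-3, -1)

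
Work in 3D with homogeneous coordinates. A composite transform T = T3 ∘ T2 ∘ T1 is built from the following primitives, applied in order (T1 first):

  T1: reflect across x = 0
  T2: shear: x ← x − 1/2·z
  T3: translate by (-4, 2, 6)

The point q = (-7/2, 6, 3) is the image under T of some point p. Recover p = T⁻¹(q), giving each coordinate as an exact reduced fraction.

p = (1, 4, -3)

T1 = [-1 0 0 0; 0 1 0 0; 0 0 1 0; 0 0 0 1]
T2·T1 = [-1 0 -1/2 0; 0 1 0 0; 0 0 1 0; 0 0 0 1]
T3·…·T1 = [-1 0 -1/2 -4; 0 1 0 2; 0 0 1 6; 0 0 0 1]
det M = -1; M⁻¹ = [-1 0 -1/2 -1; 0 1 0 -2; 0 0 1 -6; 0 0 0 1]
M⁻¹ · (-7/2, 6, 3)ᵀ = (1, 4, -3)ᵀ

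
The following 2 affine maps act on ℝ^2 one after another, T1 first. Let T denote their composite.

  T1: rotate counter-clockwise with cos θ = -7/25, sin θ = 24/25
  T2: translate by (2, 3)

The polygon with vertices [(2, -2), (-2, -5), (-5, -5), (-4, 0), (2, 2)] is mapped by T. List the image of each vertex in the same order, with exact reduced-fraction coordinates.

T1 rotate counter-clockwise with cos θ = -7/25, sin θ = 24/25: (2, -2) → (34/25, 62/25); (-2, -5) → (134/25, -13/25); (-5, -5) → (31/5, -17/5); (-4, 0) → (28/25, -96/25); (2, 2) → (-62/25, 34/25)
T2 translate by (2, 3): (34/25, 62/25) → (84/25, 137/25); (134/25, -13/25) → (184/25, 62/25); (31/5, -17/5) → (41/5, -2/5); (28/25, -96/25) → (78/25, -21/25); (-62/25, 34/25) → (-12/25, 109/25)

image vertices: (84/25, 137/25), (184/25, 62/25), (41/5, -2/5), (78/25, -21/25), (-12/25, 109/25)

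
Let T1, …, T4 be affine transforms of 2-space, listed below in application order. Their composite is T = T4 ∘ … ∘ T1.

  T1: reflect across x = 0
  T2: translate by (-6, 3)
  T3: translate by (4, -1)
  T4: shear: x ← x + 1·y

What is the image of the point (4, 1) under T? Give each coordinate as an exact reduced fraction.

T(p) = (-3, 3)

T1 reflect across x = 0: (4, 1) → (-4, 1)
T2 translate by (-6, 3): (-4, 1) → (-10, 4)
T3 translate by (4, -1): (-10, 4) → (-6, 3)
T4 shear: x ← x + 1·y: (-6, 3) → (-3, 3)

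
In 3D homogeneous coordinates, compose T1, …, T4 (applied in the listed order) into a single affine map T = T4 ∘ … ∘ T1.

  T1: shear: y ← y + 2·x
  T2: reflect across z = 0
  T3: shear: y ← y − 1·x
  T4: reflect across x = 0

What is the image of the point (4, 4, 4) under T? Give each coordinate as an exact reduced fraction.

T(p) = (-4, 8, -4)

T1 shear: y ← y + 2·x: (4, 4, 4) → (4, 12, 4)
T2 reflect across z = 0: (4, 12, 4) → (4, 12, -4)
T3 shear: y ← y − 1·x: (4, 12, -4) → (4, 8, -4)
T4 reflect across x = 0: (4, 8, -4) → (-4, 8, -4)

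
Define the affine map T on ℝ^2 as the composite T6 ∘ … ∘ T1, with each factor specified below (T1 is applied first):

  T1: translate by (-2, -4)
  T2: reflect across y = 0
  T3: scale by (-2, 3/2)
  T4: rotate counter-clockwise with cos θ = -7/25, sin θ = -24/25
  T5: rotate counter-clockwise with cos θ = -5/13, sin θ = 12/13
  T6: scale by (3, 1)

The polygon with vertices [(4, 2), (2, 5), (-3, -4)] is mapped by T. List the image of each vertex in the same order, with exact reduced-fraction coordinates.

image vertices: (-168/13, 33/13), (162/325, -969/650), (8394/325, 4236/325)

T1 translate by (-2, -4): (4, 2) → (2, -2); (2, 5) → (0, 1); (-3, -4) → (-5, -8)
T2 reflect across y = 0: (2, -2) → (2, 2); (0, 1) → (0, -1); (-5, -8) → (-5, 8)
T3 scale by (-2, 3/2): (2, 2) → (-4, 3); (0, -1) → (0, -3/2); (-5, 8) → (10, 12)
T4 rotate counter-clockwise with cos θ = -7/25, sin θ = -24/25: (-4, 3) → (4, 3); (0, -3/2) → (-36/25, 21/50); (10, 12) → (218/25, -324/25)
T5 rotate counter-clockwise with cos θ = -5/13, sin θ = 12/13: (4, 3) → (-56/13, 33/13); (-36/25, 21/50) → (54/325, -969/650); (218/25, -324/25) → (2798/325, 4236/325)
T6 scale by (3, 1): (-56/13, 33/13) → (-168/13, 33/13); (54/325, -969/650) → (162/325, -969/650); (2798/325, 4236/325) → (8394/325, 4236/325)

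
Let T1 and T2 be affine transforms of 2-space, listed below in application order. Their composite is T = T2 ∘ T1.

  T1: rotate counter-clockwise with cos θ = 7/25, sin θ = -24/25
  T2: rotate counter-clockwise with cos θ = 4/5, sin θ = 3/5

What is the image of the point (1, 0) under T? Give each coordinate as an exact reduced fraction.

T1 rotate counter-clockwise with cos θ = 7/25, sin θ = -24/25: (1, 0) → (7/25, -24/25)
T2 rotate counter-clockwise with cos θ = 4/5, sin θ = 3/5: (7/25, -24/25) → (4/5, -3/5)

T(p) = (4/5, -3/5)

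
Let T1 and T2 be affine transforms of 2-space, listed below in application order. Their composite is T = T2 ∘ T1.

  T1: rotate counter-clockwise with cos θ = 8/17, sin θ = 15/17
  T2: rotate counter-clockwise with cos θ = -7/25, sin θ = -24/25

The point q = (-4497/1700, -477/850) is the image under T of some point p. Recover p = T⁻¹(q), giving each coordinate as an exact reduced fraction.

p = (-3/2, -9/4)

T1 = [8/17 -15/17 0; 15/17 8/17 0; 0 0 1]
T2·T1 = [304/425 297/425 0; -297/425 304/425 0; 0 0 1]
det M = 1; M⁻¹ = [304/425 -297/425 0; 297/425 304/425 0; 0 0 1]
M⁻¹ · (-4497/1700, -477/850)ᵀ = (-3/2, -9/4)ᵀ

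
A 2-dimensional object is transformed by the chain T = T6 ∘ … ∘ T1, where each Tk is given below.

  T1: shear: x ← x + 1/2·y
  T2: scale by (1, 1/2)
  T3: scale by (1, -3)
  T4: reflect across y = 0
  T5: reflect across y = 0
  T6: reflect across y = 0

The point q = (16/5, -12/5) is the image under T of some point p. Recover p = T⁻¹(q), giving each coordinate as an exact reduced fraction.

T1 = [1 1/2 0; 0 1 0; 0 0 1]
T2·T1 = [1 1/2 0; 0 1/2 0; 0 0 1]
T3·…·T1 = [1 1/2 0; 0 -3/2 0; 0 0 1]
T4·…·T1 = [1 1/2 0; 0 3/2 0; 0 0 1]
T5·…·T1 = [1 1/2 0; 0 -3/2 0; 0 0 1]
T6·…·T1 = [1 1/2 0; 0 3/2 0; 0 0 1]
det M = 3/2; M⁻¹ = [1 -1/3 0; 0 2/3 0; 0 0 1]
M⁻¹ · (16/5, -12/5)ᵀ = (4, -8/5)ᵀ

p = (4, -8/5)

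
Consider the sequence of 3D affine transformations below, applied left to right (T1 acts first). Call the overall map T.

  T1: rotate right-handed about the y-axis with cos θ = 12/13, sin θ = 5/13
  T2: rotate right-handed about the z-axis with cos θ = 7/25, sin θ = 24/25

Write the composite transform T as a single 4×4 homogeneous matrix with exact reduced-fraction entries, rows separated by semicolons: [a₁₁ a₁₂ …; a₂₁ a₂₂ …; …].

T1 = [12/13 0 5/13 0; 0 1 0 0; -5/13 0 12/13 0; 0 0 0 1]
T2·T1 = [84/325 -24/25 7/65 0; 288/325 7/25 24/65 0; -5/13 0 12/13 0; 0 0 0 1]

T = [84/325 -24/25 7/65 0; 288/325 7/25 24/65 0; -5/13 0 12/13 0; 0 0 0 1]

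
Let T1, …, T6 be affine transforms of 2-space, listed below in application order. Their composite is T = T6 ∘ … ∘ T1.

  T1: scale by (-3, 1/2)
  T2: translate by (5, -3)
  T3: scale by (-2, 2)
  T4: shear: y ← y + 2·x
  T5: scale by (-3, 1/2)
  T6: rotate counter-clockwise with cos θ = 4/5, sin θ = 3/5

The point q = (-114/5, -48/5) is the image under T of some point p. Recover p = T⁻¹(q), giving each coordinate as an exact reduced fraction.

T1 = [-3 0 0; 0 1/2 0; 0 0 1]
T2·T1 = [-3 0 5; 0 1/2 -3; 0 0 1]
T3·…·T1 = [6 0 -10; 0 1 -6; 0 0 1]
T4·…·T1 = [6 0 -10; 12 1 -26; 0 0 1]
T5·…·T1 = [-18 0 30; 6 1/2 -13; 0 0 1]
T6·…·T1 = [-18 -3/10 159/5; -6 2/5 38/5; 0 0 1]
det M = -9; M⁻¹ = [-2/45 -1/30 5/3; -2/3 2 6; 0 0 1]
M⁻¹ · (-114/5, -48/5)ᵀ = (3, 2)ᵀ

p = (3, 2)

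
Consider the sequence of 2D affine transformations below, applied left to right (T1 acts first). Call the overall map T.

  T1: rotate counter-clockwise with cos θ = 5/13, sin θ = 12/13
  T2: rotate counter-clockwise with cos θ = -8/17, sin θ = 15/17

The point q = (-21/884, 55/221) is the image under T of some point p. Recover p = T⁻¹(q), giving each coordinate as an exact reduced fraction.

p = (0, -1/4)

T1 = [5/13 -12/13 0; 12/13 5/13 0; 0 0 1]
T2·T1 = [-220/221 21/221 0; -21/221 -220/221 0; 0 0 1]
det M = 1; M⁻¹ = [-220/221 -21/221 0; 21/221 -220/221 0; 0 0 1]
M⁻¹ · (-21/884, 55/221)ᵀ = (0, -1/4)ᵀ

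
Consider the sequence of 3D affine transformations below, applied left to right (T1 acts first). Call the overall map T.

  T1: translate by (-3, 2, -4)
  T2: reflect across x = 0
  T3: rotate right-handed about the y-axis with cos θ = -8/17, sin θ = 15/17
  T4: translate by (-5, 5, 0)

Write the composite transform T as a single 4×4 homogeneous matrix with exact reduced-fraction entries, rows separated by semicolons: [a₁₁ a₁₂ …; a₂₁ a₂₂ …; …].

T1 = [1 0 0 -3; 0 1 0 2; 0 0 1 -4; 0 0 0 1]
T2·T1 = [-1 0 0 3; 0 1 0 2; 0 0 1 -4; 0 0 0 1]
T3·…·T1 = [8/17 0 15/17 -84/17; 0 1 0 2; 15/17 0 -8/17 -13/17; 0 0 0 1]
T4·…·T1 = [8/17 0 15/17 -169/17; 0 1 0 7; 15/17 0 -8/17 -13/17; 0 0 0 1]

T = [8/17 0 15/17 -169/17; 0 1 0 7; 15/17 0 -8/17 -13/17; 0 0 0 1]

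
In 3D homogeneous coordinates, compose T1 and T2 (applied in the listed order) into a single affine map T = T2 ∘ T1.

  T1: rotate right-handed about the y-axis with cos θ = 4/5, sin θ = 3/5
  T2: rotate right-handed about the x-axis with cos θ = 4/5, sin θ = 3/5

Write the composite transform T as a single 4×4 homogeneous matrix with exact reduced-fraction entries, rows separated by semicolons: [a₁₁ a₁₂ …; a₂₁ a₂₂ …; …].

T1 = [4/5 0 3/5 0; 0 1 0 0; -3/5 0 4/5 0; 0 0 0 1]
T2·T1 = [4/5 0 3/5 0; 9/25 4/5 -12/25 0; -12/25 3/5 16/25 0; 0 0 0 1]

T = [4/5 0 3/5 0; 9/25 4/5 -12/25 0; -12/25 3/5 16/25 0; 0 0 0 1]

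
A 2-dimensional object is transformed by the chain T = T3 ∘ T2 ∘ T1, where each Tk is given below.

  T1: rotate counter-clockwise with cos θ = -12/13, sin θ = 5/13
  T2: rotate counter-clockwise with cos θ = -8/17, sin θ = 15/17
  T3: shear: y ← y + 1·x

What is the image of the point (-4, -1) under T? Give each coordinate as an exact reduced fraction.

T(p) = (-304/221, 555/221)

T1 rotate counter-clockwise with cos θ = -12/13, sin θ = 5/13: (-4, -1) → (53/13, -8/13)
T2 rotate counter-clockwise with cos θ = -8/17, sin θ = 15/17: (53/13, -8/13) → (-304/221, 859/221)
T3 shear: y ← y + 1·x: (-304/221, 859/221) → (-304/221, 555/221)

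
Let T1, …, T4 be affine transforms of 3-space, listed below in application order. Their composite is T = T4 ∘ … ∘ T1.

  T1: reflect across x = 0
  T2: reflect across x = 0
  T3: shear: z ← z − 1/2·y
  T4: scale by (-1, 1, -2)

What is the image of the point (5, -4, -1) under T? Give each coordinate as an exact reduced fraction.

T(p) = (-5, -4, -2)

T1 reflect across x = 0: (5, -4, -1) → (-5, -4, -1)
T2 reflect across x = 0: (-5, -4, -1) → (5, -4, -1)
T3 shear: z ← z − 1/2·y: (5, -4, -1) → (5, -4, 1)
T4 scale by (-1, 1, -2): (5, -4, 1) → (-5, -4, -2)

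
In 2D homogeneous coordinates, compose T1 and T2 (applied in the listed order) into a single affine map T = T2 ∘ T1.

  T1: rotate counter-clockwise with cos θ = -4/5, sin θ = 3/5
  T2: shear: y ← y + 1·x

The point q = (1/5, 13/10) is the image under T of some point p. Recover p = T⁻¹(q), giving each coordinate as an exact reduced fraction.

p = (1/2, -1)

T1 = [-4/5 -3/5 0; 3/5 -4/5 0; 0 0 1]
T2·T1 = [-4/5 -3/5 0; -1/5 -7/5 0; 0 0 1]
det M = 1; M⁻¹ = [-7/5 3/5 0; 1/5 -4/5 0; 0 0 1]
M⁻¹ · (1/5, 13/10)ᵀ = (1/2, -1)ᵀ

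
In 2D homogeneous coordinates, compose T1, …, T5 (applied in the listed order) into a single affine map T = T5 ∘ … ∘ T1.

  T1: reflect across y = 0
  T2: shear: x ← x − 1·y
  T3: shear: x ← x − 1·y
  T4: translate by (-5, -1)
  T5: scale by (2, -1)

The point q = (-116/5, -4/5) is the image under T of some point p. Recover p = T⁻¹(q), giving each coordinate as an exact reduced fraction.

p = (-3, -9/5)

T1 = [1 0 0; 0 -1 0; 0 0 1]
T2·T1 = [1 1 0; 0 -1 0; 0 0 1]
T3·…·T1 = [1 2 0; 0 -1 0; 0 0 1]
T4·…·T1 = [1 2 -5; 0 -1 -1; 0 0 1]
T5·…·T1 = [2 4 -10; 0 1 1; 0 0 1]
det M = 2; M⁻¹ = [1/2 -2 7; 0 1 -1; 0 0 1]
M⁻¹ · (-116/5, -4/5)ᵀ = (-3, -9/5)ᵀ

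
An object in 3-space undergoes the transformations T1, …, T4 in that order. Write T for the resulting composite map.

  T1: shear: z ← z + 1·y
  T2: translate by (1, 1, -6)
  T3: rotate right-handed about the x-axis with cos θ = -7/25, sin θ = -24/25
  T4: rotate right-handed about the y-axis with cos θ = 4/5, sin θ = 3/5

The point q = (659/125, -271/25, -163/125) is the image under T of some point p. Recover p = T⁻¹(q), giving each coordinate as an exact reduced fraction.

p = (4, 0, -5)

T1 = [1 0 0 0; 0 1 0 0; 0 1 1 0; 0 0 0 1]
T2·T1 = [1 0 0 1; 0 1 0 1; 0 1 1 -6; 0 0 0 1]
T3·…·T1 = [1 0 0 1; 0 17/25 24/25 -151/25; 0 -31/25 -7/25 18/25; 0 0 0 1]
T4·…·T1 = [4/5 -93/125 -21/125 154/125; 0 17/25 24/25 -151/25; -3/5 -124/125 -28/125 -3/125; 0 0 0 1]
det M = 1; M⁻¹ = [4/5 0 -3/5 -1; -72/125 -7/25 -96/125 -1; 51/125 31/25 68/125 7; 0 0 0 1]
M⁻¹ · (659/125, -271/25, -163/125)ᵀ = (4, 0, -5)ᵀ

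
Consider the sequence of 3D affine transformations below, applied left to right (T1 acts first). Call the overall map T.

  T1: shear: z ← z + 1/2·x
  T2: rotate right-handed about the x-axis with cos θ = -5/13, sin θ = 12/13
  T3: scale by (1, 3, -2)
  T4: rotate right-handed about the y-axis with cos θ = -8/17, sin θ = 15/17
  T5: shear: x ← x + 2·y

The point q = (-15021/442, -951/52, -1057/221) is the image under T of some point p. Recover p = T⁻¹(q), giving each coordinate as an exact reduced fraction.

p = (3, 1/4, 5)

T1 = [1 0 0 0; 0 1 0 0; 1/2 0 1 0; 0 0 0 1]
T2·T1 = [1 0 0 0; -6/13 -5/13 -12/13 0; -5/26 12/13 -5/13 0; 0 0 0 1]
T3·…·T1 = [1 0 0 0; -18/13 -15/13 -36/13 0; 5/13 -24/13 10/13 0; 0 0 0 1]
T4·…·T1 = [-29/221 -360/221 150/221 0; -18/13 -15/13 -36/13 0; -235/221 192/221 -80/221 0; 0 0 0 1]
T5·…·T1 = [-641/221 -870/221 -1074/221 0; -18/13 -15/13 -36/13 0; -235/221 192/221 -80/221 0; 0 0 0 1]
det M = -6; M⁻¹ = [-8/17 16/17 -15/17 0; -90/221 35/51 48/221 0; 179/442 -19/17 155/442 0; 0 0 0 1]
M⁻¹ · (-15021/442, -951/52, -1057/221)ᵀ = (3, 1/4, 5)ᵀ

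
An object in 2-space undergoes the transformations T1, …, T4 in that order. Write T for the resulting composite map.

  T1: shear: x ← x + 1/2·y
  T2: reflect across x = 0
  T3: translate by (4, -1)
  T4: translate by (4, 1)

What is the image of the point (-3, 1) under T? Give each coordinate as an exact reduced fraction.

T1 shear: x ← x + 1/2·y: (-3, 1) → (-5/2, 1)
T2 reflect across x = 0: (-5/2, 1) → (5/2, 1)
T3 translate by (4, -1): (5/2, 1) → (13/2, 0)
T4 translate by (4, 1): (13/2, 0) → (21/2, 1)

T(p) = (21/2, 1)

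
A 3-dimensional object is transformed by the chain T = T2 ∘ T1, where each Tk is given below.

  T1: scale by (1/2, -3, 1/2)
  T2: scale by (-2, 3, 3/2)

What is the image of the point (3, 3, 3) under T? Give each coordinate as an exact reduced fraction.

T(p) = (-3, -27, 9/4)

T1 scale by (1/2, -3, 1/2): (3, 3, 3) → (3/2, -9, 3/2)
T2 scale by (-2, 3, 3/2): (3/2, -9, 3/2) → (-3, -27, 9/4)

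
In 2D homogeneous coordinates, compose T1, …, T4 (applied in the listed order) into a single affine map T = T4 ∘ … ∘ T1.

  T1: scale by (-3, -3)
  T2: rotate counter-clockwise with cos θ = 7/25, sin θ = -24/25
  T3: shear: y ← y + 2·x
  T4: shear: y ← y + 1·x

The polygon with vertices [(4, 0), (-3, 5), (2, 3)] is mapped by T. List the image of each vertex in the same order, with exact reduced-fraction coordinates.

T1 scale by (-3, -3): (4, 0) → (-12, 0); (-3, 5) → (9, -15); (2, 3) → (-6, -9)
T2 rotate counter-clockwise with cos θ = 7/25, sin θ = -24/25: (-12, 0) → (-84/25, 288/25); (9, -15) → (-297/25, -321/25); (-6, -9) → (-258/25, 81/25)
T3 shear: y ← y + 2·x: (-84/25, 288/25) → (-84/25, 24/5); (-297/25, -321/25) → (-297/25, -183/5); (-258/25, 81/25) → (-258/25, -87/5)
T4 shear: y ← y + 1·x: (-84/25, 24/5) → (-84/25, 36/25); (-297/25, -183/5) → (-297/25, -1212/25); (-258/25, -87/5) → (-258/25, -693/25)

image vertices: (-84/25, 36/25), (-297/25, -1212/25), (-258/25, -693/25)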